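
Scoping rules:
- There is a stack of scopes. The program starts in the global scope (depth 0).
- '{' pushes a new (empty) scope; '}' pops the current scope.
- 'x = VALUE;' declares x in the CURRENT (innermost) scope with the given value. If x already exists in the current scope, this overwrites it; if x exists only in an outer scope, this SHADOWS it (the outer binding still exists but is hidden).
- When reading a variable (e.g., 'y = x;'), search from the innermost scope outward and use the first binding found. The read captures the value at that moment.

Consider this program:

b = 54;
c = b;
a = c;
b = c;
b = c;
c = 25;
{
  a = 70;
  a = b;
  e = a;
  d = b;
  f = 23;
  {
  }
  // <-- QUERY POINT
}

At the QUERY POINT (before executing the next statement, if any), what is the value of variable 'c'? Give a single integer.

Step 1: declare b=54 at depth 0
Step 2: declare c=(read b)=54 at depth 0
Step 3: declare a=(read c)=54 at depth 0
Step 4: declare b=(read c)=54 at depth 0
Step 5: declare b=(read c)=54 at depth 0
Step 6: declare c=25 at depth 0
Step 7: enter scope (depth=1)
Step 8: declare a=70 at depth 1
Step 9: declare a=(read b)=54 at depth 1
Step 10: declare e=(read a)=54 at depth 1
Step 11: declare d=(read b)=54 at depth 1
Step 12: declare f=23 at depth 1
Step 13: enter scope (depth=2)
Step 14: exit scope (depth=1)
Visible at query point: a=54 b=54 c=25 d=54 e=54 f=23

Answer: 25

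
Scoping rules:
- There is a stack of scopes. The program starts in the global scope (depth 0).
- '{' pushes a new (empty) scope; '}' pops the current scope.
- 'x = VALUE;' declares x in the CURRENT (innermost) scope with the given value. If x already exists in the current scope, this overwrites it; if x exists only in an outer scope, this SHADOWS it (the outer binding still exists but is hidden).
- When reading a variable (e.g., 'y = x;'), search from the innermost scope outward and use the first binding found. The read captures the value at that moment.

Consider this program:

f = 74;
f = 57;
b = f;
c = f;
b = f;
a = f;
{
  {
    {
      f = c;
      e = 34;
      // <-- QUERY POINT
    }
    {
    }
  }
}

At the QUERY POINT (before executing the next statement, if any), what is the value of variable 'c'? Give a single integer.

Step 1: declare f=74 at depth 0
Step 2: declare f=57 at depth 0
Step 3: declare b=(read f)=57 at depth 0
Step 4: declare c=(read f)=57 at depth 0
Step 5: declare b=(read f)=57 at depth 0
Step 6: declare a=(read f)=57 at depth 0
Step 7: enter scope (depth=1)
Step 8: enter scope (depth=2)
Step 9: enter scope (depth=3)
Step 10: declare f=(read c)=57 at depth 3
Step 11: declare e=34 at depth 3
Visible at query point: a=57 b=57 c=57 e=34 f=57

Answer: 57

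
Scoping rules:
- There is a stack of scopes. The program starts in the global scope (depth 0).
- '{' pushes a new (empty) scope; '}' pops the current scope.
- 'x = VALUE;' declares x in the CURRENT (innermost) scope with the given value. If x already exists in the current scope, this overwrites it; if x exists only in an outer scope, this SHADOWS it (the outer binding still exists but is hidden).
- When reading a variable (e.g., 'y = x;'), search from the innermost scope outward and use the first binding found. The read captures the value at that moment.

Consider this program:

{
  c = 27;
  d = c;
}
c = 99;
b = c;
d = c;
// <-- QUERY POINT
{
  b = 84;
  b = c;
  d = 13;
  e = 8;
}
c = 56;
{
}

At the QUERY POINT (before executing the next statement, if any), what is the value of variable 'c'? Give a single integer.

Answer: 99

Derivation:
Step 1: enter scope (depth=1)
Step 2: declare c=27 at depth 1
Step 3: declare d=(read c)=27 at depth 1
Step 4: exit scope (depth=0)
Step 5: declare c=99 at depth 0
Step 6: declare b=(read c)=99 at depth 0
Step 7: declare d=(read c)=99 at depth 0
Visible at query point: b=99 c=99 d=99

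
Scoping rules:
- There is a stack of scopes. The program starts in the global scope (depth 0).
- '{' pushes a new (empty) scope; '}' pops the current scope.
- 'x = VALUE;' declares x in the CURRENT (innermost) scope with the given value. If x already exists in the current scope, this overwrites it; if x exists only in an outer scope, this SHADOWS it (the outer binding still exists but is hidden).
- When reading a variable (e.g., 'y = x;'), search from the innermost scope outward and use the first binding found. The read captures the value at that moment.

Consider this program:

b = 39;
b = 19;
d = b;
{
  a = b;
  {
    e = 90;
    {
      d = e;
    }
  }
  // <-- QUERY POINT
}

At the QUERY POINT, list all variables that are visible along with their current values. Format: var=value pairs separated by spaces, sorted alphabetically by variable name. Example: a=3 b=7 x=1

Answer: a=19 b=19 d=19

Derivation:
Step 1: declare b=39 at depth 0
Step 2: declare b=19 at depth 0
Step 3: declare d=(read b)=19 at depth 0
Step 4: enter scope (depth=1)
Step 5: declare a=(read b)=19 at depth 1
Step 6: enter scope (depth=2)
Step 7: declare e=90 at depth 2
Step 8: enter scope (depth=3)
Step 9: declare d=(read e)=90 at depth 3
Step 10: exit scope (depth=2)
Step 11: exit scope (depth=1)
Visible at query point: a=19 b=19 d=19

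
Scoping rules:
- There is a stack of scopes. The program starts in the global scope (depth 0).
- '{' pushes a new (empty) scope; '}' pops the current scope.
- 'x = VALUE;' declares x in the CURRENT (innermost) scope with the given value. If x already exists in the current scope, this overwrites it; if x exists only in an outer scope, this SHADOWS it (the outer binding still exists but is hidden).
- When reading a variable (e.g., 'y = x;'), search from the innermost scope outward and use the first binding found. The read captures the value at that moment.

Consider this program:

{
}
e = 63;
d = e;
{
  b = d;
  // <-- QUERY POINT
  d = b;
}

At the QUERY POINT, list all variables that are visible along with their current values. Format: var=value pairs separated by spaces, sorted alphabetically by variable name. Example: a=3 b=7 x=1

Step 1: enter scope (depth=1)
Step 2: exit scope (depth=0)
Step 3: declare e=63 at depth 0
Step 4: declare d=(read e)=63 at depth 0
Step 5: enter scope (depth=1)
Step 6: declare b=(read d)=63 at depth 1
Visible at query point: b=63 d=63 e=63

Answer: b=63 d=63 e=63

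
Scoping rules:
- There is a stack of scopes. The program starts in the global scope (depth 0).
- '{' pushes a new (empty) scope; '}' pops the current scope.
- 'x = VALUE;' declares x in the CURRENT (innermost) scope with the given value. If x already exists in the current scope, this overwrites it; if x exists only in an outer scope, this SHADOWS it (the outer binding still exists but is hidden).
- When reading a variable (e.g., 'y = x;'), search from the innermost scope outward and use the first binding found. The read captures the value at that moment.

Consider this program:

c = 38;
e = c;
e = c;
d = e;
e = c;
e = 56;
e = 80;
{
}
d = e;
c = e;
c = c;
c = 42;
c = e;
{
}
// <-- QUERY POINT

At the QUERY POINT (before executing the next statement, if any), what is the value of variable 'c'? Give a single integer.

Step 1: declare c=38 at depth 0
Step 2: declare e=(read c)=38 at depth 0
Step 3: declare e=(read c)=38 at depth 0
Step 4: declare d=(read e)=38 at depth 0
Step 5: declare e=(read c)=38 at depth 0
Step 6: declare e=56 at depth 0
Step 7: declare e=80 at depth 0
Step 8: enter scope (depth=1)
Step 9: exit scope (depth=0)
Step 10: declare d=(read e)=80 at depth 0
Step 11: declare c=(read e)=80 at depth 0
Step 12: declare c=(read c)=80 at depth 0
Step 13: declare c=42 at depth 0
Step 14: declare c=(read e)=80 at depth 0
Step 15: enter scope (depth=1)
Step 16: exit scope (depth=0)
Visible at query point: c=80 d=80 e=80

Answer: 80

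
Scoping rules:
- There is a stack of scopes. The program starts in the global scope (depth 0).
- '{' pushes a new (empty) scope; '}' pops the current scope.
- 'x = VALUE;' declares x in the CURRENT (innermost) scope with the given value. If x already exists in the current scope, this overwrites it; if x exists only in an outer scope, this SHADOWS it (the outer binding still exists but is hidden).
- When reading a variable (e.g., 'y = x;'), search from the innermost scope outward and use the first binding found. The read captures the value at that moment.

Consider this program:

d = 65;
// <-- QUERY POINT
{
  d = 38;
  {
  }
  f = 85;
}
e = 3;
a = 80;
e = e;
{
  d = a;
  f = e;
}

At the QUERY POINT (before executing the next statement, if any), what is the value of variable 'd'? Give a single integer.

Step 1: declare d=65 at depth 0
Visible at query point: d=65

Answer: 65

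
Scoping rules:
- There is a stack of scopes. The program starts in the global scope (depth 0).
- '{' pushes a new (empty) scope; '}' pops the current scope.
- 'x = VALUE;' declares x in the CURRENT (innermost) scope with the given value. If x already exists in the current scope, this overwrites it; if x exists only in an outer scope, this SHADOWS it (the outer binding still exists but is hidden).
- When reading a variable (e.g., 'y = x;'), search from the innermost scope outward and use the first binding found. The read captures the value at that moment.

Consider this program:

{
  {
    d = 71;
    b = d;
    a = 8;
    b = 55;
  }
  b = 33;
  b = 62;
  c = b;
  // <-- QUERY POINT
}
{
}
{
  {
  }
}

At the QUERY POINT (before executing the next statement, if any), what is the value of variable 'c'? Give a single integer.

Step 1: enter scope (depth=1)
Step 2: enter scope (depth=2)
Step 3: declare d=71 at depth 2
Step 4: declare b=(read d)=71 at depth 2
Step 5: declare a=8 at depth 2
Step 6: declare b=55 at depth 2
Step 7: exit scope (depth=1)
Step 8: declare b=33 at depth 1
Step 9: declare b=62 at depth 1
Step 10: declare c=(read b)=62 at depth 1
Visible at query point: b=62 c=62

Answer: 62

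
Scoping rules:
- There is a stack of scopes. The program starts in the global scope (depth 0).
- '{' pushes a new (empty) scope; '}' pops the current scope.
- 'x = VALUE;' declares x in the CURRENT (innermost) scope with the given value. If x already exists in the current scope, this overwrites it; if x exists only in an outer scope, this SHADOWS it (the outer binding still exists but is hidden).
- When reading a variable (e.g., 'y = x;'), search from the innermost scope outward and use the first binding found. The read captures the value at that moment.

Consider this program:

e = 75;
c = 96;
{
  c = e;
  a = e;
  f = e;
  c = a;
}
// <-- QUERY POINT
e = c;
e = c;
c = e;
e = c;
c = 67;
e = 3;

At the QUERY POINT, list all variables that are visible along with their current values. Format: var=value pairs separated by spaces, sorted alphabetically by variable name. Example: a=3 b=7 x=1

Step 1: declare e=75 at depth 0
Step 2: declare c=96 at depth 0
Step 3: enter scope (depth=1)
Step 4: declare c=(read e)=75 at depth 1
Step 5: declare a=(read e)=75 at depth 1
Step 6: declare f=(read e)=75 at depth 1
Step 7: declare c=(read a)=75 at depth 1
Step 8: exit scope (depth=0)
Visible at query point: c=96 e=75

Answer: c=96 e=75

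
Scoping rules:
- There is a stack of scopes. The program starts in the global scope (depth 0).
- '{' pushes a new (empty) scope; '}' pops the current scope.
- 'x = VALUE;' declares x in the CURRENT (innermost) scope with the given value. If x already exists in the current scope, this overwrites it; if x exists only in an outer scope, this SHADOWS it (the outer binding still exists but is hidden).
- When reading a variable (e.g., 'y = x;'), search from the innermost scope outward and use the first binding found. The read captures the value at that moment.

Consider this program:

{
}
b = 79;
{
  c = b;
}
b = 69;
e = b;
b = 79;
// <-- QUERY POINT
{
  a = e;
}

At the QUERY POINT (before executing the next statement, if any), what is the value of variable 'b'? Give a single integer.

Step 1: enter scope (depth=1)
Step 2: exit scope (depth=0)
Step 3: declare b=79 at depth 0
Step 4: enter scope (depth=1)
Step 5: declare c=(read b)=79 at depth 1
Step 6: exit scope (depth=0)
Step 7: declare b=69 at depth 0
Step 8: declare e=(read b)=69 at depth 0
Step 9: declare b=79 at depth 0
Visible at query point: b=79 e=69

Answer: 79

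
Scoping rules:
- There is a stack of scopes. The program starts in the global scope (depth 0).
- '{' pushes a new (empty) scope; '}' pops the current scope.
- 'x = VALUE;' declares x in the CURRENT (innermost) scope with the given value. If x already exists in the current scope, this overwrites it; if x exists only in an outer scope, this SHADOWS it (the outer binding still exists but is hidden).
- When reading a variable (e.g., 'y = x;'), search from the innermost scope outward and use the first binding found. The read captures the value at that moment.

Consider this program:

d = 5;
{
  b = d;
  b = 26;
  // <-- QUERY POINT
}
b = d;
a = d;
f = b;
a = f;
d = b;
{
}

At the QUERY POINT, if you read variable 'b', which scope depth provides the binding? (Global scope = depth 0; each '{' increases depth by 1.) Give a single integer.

Step 1: declare d=5 at depth 0
Step 2: enter scope (depth=1)
Step 3: declare b=(read d)=5 at depth 1
Step 4: declare b=26 at depth 1
Visible at query point: b=26 d=5

Answer: 1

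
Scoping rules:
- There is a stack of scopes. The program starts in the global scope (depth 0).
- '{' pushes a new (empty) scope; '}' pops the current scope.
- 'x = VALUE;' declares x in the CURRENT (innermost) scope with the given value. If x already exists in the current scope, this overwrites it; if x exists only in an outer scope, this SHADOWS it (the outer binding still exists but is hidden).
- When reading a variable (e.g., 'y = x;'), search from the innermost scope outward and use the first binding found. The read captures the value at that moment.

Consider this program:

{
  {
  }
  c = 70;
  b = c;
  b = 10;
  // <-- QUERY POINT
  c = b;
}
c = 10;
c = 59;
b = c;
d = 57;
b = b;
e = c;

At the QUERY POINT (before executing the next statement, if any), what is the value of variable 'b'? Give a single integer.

Step 1: enter scope (depth=1)
Step 2: enter scope (depth=2)
Step 3: exit scope (depth=1)
Step 4: declare c=70 at depth 1
Step 5: declare b=(read c)=70 at depth 1
Step 6: declare b=10 at depth 1
Visible at query point: b=10 c=70

Answer: 10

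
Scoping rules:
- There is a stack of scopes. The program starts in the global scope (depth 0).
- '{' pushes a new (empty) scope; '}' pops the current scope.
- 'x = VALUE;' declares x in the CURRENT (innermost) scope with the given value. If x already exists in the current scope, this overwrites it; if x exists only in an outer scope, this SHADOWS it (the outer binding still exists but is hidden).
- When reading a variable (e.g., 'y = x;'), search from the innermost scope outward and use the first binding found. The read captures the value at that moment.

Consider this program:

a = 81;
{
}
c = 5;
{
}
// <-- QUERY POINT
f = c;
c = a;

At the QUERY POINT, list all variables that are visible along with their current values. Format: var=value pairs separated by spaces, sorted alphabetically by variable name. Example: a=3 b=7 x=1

Answer: a=81 c=5

Derivation:
Step 1: declare a=81 at depth 0
Step 2: enter scope (depth=1)
Step 3: exit scope (depth=0)
Step 4: declare c=5 at depth 0
Step 5: enter scope (depth=1)
Step 6: exit scope (depth=0)
Visible at query point: a=81 c=5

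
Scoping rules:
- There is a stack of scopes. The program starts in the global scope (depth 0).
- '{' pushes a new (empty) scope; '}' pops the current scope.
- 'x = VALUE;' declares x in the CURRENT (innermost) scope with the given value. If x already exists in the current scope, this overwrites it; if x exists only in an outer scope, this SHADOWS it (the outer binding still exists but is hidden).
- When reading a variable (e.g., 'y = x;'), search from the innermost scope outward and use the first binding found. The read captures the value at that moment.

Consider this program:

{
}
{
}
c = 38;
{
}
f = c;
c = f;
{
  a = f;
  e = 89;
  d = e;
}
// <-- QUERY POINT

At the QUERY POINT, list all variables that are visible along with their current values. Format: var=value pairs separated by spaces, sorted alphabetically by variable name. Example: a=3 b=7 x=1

Answer: c=38 f=38

Derivation:
Step 1: enter scope (depth=1)
Step 2: exit scope (depth=0)
Step 3: enter scope (depth=1)
Step 4: exit scope (depth=0)
Step 5: declare c=38 at depth 0
Step 6: enter scope (depth=1)
Step 7: exit scope (depth=0)
Step 8: declare f=(read c)=38 at depth 0
Step 9: declare c=(read f)=38 at depth 0
Step 10: enter scope (depth=1)
Step 11: declare a=(read f)=38 at depth 1
Step 12: declare e=89 at depth 1
Step 13: declare d=(read e)=89 at depth 1
Step 14: exit scope (depth=0)
Visible at query point: c=38 f=38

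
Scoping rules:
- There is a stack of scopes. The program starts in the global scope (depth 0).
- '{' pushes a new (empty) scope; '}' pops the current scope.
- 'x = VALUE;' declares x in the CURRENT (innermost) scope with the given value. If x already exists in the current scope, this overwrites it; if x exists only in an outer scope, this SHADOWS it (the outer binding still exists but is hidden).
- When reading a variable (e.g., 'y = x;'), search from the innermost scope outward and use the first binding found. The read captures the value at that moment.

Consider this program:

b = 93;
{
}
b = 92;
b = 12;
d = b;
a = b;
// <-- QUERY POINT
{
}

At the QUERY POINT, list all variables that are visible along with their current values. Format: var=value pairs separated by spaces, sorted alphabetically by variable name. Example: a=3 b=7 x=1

Answer: a=12 b=12 d=12

Derivation:
Step 1: declare b=93 at depth 0
Step 2: enter scope (depth=1)
Step 3: exit scope (depth=0)
Step 4: declare b=92 at depth 0
Step 5: declare b=12 at depth 0
Step 6: declare d=(read b)=12 at depth 0
Step 7: declare a=(read b)=12 at depth 0
Visible at query point: a=12 b=12 d=12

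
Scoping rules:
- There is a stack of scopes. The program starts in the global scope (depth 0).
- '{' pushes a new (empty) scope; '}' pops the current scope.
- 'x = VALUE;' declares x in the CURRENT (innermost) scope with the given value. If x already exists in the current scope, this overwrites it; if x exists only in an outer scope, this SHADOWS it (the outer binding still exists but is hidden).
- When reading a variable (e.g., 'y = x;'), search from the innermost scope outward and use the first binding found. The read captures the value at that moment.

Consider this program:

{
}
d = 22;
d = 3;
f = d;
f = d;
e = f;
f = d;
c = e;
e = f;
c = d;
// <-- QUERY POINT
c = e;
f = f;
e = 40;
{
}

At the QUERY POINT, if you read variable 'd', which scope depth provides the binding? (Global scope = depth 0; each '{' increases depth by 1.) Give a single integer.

Answer: 0

Derivation:
Step 1: enter scope (depth=1)
Step 2: exit scope (depth=0)
Step 3: declare d=22 at depth 0
Step 4: declare d=3 at depth 0
Step 5: declare f=(read d)=3 at depth 0
Step 6: declare f=(read d)=3 at depth 0
Step 7: declare e=(read f)=3 at depth 0
Step 8: declare f=(read d)=3 at depth 0
Step 9: declare c=(read e)=3 at depth 0
Step 10: declare e=(read f)=3 at depth 0
Step 11: declare c=(read d)=3 at depth 0
Visible at query point: c=3 d=3 e=3 f=3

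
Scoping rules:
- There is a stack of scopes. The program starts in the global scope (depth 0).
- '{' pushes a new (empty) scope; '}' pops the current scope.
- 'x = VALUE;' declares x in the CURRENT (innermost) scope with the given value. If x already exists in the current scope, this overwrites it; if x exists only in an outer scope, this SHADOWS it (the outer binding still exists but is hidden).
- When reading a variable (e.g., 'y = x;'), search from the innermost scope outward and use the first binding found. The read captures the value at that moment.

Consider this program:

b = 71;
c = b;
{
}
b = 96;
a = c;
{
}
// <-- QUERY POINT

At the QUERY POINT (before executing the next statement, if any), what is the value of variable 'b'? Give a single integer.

Step 1: declare b=71 at depth 0
Step 2: declare c=(read b)=71 at depth 0
Step 3: enter scope (depth=1)
Step 4: exit scope (depth=0)
Step 5: declare b=96 at depth 0
Step 6: declare a=(read c)=71 at depth 0
Step 7: enter scope (depth=1)
Step 8: exit scope (depth=0)
Visible at query point: a=71 b=96 c=71

Answer: 96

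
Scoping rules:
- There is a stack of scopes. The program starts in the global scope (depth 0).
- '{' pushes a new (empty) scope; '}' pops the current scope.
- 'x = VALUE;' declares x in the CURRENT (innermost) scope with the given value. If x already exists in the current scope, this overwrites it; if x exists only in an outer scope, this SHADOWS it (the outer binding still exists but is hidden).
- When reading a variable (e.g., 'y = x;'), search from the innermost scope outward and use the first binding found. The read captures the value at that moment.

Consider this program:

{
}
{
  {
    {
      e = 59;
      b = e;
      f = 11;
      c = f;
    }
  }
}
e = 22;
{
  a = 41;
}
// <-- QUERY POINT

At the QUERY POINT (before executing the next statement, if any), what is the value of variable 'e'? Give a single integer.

Step 1: enter scope (depth=1)
Step 2: exit scope (depth=0)
Step 3: enter scope (depth=1)
Step 4: enter scope (depth=2)
Step 5: enter scope (depth=3)
Step 6: declare e=59 at depth 3
Step 7: declare b=(read e)=59 at depth 3
Step 8: declare f=11 at depth 3
Step 9: declare c=(read f)=11 at depth 3
Step 10: exit scope (depth=2)
Step 11: exit scope (depth=1)
Step 12: exit scope (depth=0)
Step 13: declare e=22 at depth 0
Step 14: enter scope (depth=1)
Step 15: declare a=41 at depth 1
Step 16: exit scope (depth=0)
Visible at query point: e=22

Answer: 22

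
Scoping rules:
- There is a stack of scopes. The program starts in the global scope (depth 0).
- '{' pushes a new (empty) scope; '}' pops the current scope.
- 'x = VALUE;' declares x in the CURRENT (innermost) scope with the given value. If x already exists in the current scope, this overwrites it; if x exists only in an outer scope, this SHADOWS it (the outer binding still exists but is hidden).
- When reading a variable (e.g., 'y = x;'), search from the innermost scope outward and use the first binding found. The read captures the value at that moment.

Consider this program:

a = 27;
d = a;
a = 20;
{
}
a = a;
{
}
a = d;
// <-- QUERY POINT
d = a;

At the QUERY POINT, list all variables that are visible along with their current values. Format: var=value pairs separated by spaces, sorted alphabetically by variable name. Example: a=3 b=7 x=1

Answer: a=27 d=27

Derivation:
Step 1: declare a=27 at depth 0
Step 2: declare d=(read a)=27 at depth 0
Step 3: declare a=20 at depth 0
Step 4: enter scope (depth=1)
Step 5: exit scope (depth=0)
Step 6: declare a=(read a)=20 at depth 0
Step 7: enter scope (depth=1)
Step 8: exit scope (depth=0)
Step 9: declare a=(read d)=27 at depth 0
Visible at query point: a=27 d=27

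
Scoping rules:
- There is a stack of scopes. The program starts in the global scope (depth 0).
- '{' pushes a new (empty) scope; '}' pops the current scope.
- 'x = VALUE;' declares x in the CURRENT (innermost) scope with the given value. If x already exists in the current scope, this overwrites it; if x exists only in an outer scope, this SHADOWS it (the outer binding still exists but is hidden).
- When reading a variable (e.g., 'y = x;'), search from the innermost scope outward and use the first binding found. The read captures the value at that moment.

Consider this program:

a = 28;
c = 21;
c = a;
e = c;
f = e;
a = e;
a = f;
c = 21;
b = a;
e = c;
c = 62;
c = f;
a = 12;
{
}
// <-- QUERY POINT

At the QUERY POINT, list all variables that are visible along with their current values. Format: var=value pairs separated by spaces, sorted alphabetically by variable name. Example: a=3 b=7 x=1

Step 1: declare a=28 at depth 0
Step 2: declare c=21 at depth 0
Step 3: declare c=(read a)=28 at depth 0
Step 4: declare e=(read c)=28 at depth 0
Step 5: declare f=(read e)=28 at depth 0
Step 6: declare a=(read e)=28 at depth 0
Step 7: declare a=(read f)=28 at depth 0
Step 8: declare c=21 at depth 0
Step 9: declare b=(read a)=28 at depth 0
Step 10: declare e=(read c)=21 at depth 0
Step 11: declare c=62 at depth 0
Step 12: declare c=(read f)=28 at depth 0
Step 13: declare a=12 at depth 0
Step 14: enter scope (depth=1)
Step 15: exit scope (depth=0)
Visible at query point: a=12 b=28 c=28 e=21 f=28

Answer: a=12 b=28 c=28 e=21 f=28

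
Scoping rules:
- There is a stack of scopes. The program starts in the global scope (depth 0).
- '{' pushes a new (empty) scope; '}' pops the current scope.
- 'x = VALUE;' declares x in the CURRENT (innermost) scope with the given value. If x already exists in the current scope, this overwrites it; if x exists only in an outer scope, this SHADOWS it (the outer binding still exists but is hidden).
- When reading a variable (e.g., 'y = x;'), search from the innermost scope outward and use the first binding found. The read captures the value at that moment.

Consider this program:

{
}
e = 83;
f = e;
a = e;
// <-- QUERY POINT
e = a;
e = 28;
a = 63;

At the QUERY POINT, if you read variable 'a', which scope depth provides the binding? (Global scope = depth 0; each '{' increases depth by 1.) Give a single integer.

Step 1: enter scope (depth=1)
Step 2: exit scope (depth=0)
Step 3: declare e=83 at depth 0
Step 4: declare f=(read e)=83 at depth 0
Step 5: declare a=(read e)=83 at depth 0
Visible at query point: a=83 e=83 f=83

Answer: 0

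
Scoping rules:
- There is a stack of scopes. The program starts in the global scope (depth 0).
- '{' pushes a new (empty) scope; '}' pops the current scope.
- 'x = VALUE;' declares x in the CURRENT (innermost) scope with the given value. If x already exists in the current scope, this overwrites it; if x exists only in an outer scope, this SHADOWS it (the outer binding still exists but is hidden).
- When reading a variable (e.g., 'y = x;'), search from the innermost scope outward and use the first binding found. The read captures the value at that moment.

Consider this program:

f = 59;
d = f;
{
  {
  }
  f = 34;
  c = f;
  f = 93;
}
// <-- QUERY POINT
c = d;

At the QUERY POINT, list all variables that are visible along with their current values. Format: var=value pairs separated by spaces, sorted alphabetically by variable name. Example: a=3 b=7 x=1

Step 1: declare f=59 at depth 0
Step 2: declare d=(read f)=59 at depth 0
Step 3: enter scope (depth=1)
Step 4: enter scope (depth=2)
Step 5: exit scope (depth=1)
Step 6: declare f=34 at depth 1
Step 7: declare c=(read f)=34 at depth 1
Step 8: declare f=93 at depth 1
Step 9: exit scope (depth=0)
Visible at query point: d=59 f=59

Answer: d=59 f=59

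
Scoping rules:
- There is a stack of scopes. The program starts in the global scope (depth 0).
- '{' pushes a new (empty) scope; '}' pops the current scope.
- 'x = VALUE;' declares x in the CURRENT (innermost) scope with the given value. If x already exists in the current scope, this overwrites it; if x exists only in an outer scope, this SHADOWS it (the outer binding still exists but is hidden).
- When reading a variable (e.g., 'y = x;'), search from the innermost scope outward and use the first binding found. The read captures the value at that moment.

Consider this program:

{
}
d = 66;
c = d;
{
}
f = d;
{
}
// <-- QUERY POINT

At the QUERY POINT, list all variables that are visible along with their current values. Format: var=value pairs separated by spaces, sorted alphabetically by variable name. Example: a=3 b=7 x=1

Step 1: enter scope (depth=1)
Step 2: exit scope (depth=0)
Step 3: declare d=66 at depth 0
Step 4: declare c=(read d)=66 at depth 0
Step 5: enter scope (depth=1)
Step 6: exit scope (depth=0)
Step 7: declare f=(read d)=66 at depth 0
Step 8: enter scope (depth=1)
Step 9: exit scope (depth=0)
Visible at query point: c=66 d=66 f=66

Answer: c=66 d=66 f=66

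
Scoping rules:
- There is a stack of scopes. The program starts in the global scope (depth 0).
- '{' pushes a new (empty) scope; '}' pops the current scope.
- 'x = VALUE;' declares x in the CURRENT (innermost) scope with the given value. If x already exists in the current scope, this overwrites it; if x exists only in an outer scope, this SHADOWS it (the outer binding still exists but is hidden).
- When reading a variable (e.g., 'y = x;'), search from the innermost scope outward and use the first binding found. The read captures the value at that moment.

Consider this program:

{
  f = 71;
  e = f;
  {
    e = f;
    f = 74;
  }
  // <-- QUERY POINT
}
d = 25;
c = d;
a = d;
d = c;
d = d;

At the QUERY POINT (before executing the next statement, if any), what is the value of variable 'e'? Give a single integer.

Step 1: enter scope (depth=1)
Step 2: declare f=71 at depth 1
Step 3: declare e=(read f)=71 at depth 1
Step 4: enter scope (depth=2)
Step 5: declare e=(read f)=71 at depth 2
Step 6: declare f=74 at depth 2
Step 7: exit scope (depth=1)
Visible at query point: e=71 f=71

Answer: 71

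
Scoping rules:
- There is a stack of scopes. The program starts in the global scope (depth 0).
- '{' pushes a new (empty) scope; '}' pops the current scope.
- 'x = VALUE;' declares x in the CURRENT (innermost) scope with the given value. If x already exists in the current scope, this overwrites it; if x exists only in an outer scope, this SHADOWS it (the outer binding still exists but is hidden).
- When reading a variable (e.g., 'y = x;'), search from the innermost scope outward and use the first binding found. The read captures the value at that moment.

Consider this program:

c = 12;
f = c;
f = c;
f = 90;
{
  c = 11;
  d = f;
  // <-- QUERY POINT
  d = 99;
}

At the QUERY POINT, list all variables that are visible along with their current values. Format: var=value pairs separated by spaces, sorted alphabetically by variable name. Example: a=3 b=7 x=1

Answer: c=11 d=90 f=90

Derivation:
Step 1: declare c=12 at depth 0
Step 2: declare f=(read c)=12 at depth 0
Step 3: declare f=(read c)=12 at depth 0
Step 4: declare f=90 at depth 0
Step 5: enter scope (depth=1)
Step 6: declare c=11 at depth 1
Step 7: declare d=(read f)=90 at depth 1
Visible at query point: c=11 d=90 f=90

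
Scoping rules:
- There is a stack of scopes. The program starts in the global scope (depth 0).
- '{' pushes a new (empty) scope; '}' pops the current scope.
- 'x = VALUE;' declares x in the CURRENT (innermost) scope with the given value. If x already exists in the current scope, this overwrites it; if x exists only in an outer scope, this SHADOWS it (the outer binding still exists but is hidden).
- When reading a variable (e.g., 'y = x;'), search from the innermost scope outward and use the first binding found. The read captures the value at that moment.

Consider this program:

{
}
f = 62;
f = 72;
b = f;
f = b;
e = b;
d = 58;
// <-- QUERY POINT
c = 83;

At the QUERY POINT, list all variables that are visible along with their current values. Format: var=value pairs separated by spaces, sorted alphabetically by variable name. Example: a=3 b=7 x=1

Step 1: enter scope (depth=1)
Step 2: exit scope (depth=0)
Step 3: declare f=62 at depth 0
Step 4: declare f=72 at depth 0
Step 5: declare b=(read f)=72 at depth 0
Step 6: declare f=(read b)=72 at depth 0
Step 7: declare e=(read b)=72 at depth 0
Step 8: declare d=58 at depth 0
Visible at query point: b=72 d=58 e=72 f=72

Answer: b=72 d=58 e=72 f=72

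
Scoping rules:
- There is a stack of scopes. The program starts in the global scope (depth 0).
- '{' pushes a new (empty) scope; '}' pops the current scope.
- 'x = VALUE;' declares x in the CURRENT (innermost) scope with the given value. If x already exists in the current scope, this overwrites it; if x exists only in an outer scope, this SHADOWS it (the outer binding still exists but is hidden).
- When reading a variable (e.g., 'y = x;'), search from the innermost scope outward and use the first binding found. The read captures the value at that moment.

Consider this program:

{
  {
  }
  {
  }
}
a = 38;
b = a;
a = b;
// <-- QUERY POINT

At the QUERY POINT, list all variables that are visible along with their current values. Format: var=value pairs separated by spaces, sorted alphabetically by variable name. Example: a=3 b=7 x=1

Step 1: enter scope (depth=1)
Step 2: enter scope (depth=2)
Step 3: exit scope (depth=1)
Step 4: enter scope (depth=2)
Step 5: exit scope (depth=1)
Step 6: exit scope (depth=0)
Step 7: declare a=38 at depth 0
Step 8: declare b=(read a)=38 at depth 0
Step 9: declare a=(read b)=38 at depth 0
Visible at query point: a=38 b=38

Answer: a=38 b=38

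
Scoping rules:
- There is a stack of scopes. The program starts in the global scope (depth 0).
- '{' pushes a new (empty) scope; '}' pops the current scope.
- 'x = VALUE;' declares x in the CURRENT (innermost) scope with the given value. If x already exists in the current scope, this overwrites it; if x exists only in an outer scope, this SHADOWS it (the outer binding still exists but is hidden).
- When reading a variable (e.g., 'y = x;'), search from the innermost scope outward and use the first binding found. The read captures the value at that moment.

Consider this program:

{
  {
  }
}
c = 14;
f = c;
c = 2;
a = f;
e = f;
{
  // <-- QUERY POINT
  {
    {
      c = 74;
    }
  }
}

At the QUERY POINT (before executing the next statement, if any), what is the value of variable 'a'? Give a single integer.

Answer: 14

Derivation:
Step 1: enter scope (depth=1)
Step 2: enter scope (depth=2)
Step 3: exit scope (depth=1)
Step 4: exit scope (depth=0)
Step 5: declare c=14 at depth 0
Step 6: declare f=(read c)=14 at depth 0
Step 7: declare c=2 at depth 0
Step 8: declare a=(read f)=14 at depth 0
Step 9: declare e=(read f)=14 at depth 0
Step 10: enter scope (depth=1)
Visible at query point: a=14 c=2 e=14 f=14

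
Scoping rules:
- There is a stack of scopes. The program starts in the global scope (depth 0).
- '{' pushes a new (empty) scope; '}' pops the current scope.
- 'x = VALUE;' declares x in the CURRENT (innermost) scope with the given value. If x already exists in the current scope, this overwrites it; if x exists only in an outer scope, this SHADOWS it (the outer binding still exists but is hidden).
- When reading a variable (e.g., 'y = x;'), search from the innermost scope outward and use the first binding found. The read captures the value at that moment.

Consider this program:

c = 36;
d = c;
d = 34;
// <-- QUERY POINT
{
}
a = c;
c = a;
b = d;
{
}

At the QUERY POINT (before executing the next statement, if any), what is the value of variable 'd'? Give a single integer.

Step 1: declare c=36 at depth 0
Step 2: declare d=(read c)=36 at depth 0
Step 3: declare d=34 at depth 0
Visible at query point: c=36 d=34

Answer: 34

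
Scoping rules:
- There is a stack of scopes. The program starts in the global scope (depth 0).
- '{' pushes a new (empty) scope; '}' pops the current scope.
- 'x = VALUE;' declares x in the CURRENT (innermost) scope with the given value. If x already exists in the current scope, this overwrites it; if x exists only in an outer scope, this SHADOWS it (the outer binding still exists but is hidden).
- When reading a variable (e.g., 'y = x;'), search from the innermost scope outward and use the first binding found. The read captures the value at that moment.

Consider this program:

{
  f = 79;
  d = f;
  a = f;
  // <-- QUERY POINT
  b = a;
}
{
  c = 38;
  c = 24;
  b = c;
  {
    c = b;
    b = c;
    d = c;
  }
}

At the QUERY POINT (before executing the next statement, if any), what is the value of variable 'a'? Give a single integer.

Answer: 79

Derivation:
Step 1: enter scope (depth=1)
Step 2: declare f=79 at depth 1
Step 3: declare d=(read f)=79 at depth 1
Step 4: declare a=(read f)=79 at depth 1
Visible at query point: a=79 d=79 f=79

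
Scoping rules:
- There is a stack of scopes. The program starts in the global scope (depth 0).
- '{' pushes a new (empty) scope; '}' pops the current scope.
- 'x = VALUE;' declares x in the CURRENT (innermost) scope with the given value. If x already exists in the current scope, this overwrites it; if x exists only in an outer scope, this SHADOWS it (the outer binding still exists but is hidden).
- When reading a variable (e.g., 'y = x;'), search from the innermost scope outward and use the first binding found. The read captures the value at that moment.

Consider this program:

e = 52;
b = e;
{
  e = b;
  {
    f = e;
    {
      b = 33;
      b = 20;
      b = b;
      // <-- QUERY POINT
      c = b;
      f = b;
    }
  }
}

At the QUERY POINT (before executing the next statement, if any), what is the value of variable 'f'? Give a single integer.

Step 1: declare e=52 at depth 0
Step 2: declare b=(read e)=52 at depth 0
Step 3: enter scope (depth=1)
Step 4: declare e=(read b)=52 at depth 1
Step 5: enter scope (depth=2)
Step 6: declare f=(read e)=52 at depth 2
Step 7: enter scope (depth=3)
Step 8: declare b=33 at depth 3
Step 9: declare b=20 at depth 3
Step 10: declare b=(read b)=20 at depth 3
Visible at query point: b=20 e=52 f=52

Answer: 52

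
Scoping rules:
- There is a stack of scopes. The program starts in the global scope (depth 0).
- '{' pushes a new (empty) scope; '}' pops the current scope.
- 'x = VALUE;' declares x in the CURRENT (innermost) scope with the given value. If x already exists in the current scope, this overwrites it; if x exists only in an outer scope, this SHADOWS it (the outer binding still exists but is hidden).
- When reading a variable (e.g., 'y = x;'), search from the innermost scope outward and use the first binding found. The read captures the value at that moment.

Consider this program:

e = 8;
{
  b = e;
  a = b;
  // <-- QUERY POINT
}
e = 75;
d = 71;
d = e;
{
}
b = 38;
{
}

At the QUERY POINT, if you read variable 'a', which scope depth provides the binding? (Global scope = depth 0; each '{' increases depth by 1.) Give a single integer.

Answer: 1

Derivation:
Step 1: declare e=8 at depth 0
Step 2: enter scope (depth=1)
Step 3: declare b=(read e)=8 at depth 1
Step 4: declare a=(read b)=8 at depth 1
Visible at query point: a=8 b=8 e=8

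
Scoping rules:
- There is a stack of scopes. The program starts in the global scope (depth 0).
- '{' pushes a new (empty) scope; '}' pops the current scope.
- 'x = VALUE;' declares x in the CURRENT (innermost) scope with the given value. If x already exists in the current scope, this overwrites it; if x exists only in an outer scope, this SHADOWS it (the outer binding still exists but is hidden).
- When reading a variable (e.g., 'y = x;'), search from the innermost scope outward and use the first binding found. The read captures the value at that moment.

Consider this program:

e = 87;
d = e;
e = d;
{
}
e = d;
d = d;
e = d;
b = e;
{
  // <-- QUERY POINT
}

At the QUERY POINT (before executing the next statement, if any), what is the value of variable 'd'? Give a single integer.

Answer: 87

Derivation:
Step 1: declare e=87 at depth 0
Step 2: declare d=(read e)=87 at depth 0
Step 3: declare e=(read d)=87 at depth 0
Step 4: enter scope (depth=1)
Step 5: exit scope (depth=0)
Step 6: declare e=(read d)=87 at depth 0
Step 7: declare d=(read d)=87 at depth 0
Step 8: declare e=(read d)=87 at depth 0
Step 9: declare b=(read e)=87 at depth 0
Step 10: enter scope (depth=1)
Visible at query point: b=87 d=87 e=87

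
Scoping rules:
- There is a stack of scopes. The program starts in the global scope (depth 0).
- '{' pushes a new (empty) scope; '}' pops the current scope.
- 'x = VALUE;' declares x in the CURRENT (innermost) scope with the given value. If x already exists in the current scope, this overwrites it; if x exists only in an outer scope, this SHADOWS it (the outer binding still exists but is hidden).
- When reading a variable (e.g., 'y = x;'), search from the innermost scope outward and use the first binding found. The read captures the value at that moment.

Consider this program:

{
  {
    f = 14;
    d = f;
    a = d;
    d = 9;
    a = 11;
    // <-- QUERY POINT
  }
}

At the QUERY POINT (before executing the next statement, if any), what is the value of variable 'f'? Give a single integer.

Step 1: enter scope (depth=1)
Step 2: enter scope (depth=2)
Step 3: declare f=14 at depth 2
Step 4: declare d=(read f)=14 at depth 2
Step 5: declare a=(read d)=14 at depth 2
Step 6: declare d=9 at depth 2
Step 7: declare a=11 at depth 2
Visible at query point: a=11 d=9 f=14

Answer: 14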